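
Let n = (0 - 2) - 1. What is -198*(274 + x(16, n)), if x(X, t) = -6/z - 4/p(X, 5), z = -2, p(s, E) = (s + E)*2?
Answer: -383790/7 ≈ -54827.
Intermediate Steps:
p(s, E) = 2*E + 2*s (p(s, E) = (E + s)*2 = 2*E + 2*s)
n = -3 (n = -2 - 1 = -3)
x(X, t) = 3 - 4/(10 + 2*X) (x(X, t) = -6/(-2) - 4/(2*5 + 2*X) = -6*(-½) - 4/(10 + 2*X) = 3 - 4/(10 + 2*X))
-198*(274 + x(16, n)) = -198*(274 + (13 + 3*16)/(5 + 16)) = -198*(274 + (13 + 48)/21) = -198*(274 + (1/21)*61) = -198*(274 + 61/21) = -198*5815/21 = -383790/7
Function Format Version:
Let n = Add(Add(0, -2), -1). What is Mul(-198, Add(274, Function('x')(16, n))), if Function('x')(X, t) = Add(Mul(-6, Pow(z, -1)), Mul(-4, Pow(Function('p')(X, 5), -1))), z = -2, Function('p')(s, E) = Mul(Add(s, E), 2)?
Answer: Rational(-383790, 7) ≈ -54827.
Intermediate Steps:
Function('p')(s, E) = Add(Mul(2, E), Mul(2, s)) (Function('p')(s, E) = Mul(Add(E, s), 2) = Add(Mul(2, E), Mul(2, s)))
n = -3 (n = Add(-2, -1) = -3)
Function('x')(X, t) = Add(3, Mul(-4, Pow(Add(10, Mul(2, X)), -1))) (Function('x')(X, t) = Add(Mul(-6, Pow(-2, -1)), Mul(-4, Pow(Add(Mul(2, 5), Mul(2, X)), -1))) = Add(Mul(-6, Rational(-1, 2)), Mul(-4, Pow(Add(10, Mul(2, X)), -1))) = Add(3, Mul(-4, Pow(Add(10, Mul(2, X)), -1))))
Mul(-198, Add(274, Function('x')(16, n))) = Mul(-198, Add(274, Mul(Pow(Add(5, 16), -1), Add(13, Mul(3, 16))))) = Mul(-198, Add(274, Mul(Pow(21, -1), Add(13, 48)))) = Mul(-198, Add(274, Mul(Rational(1, 21), 61))) = Mul(-198, Add(274, Rational(61, 21))) = Mul(-198, Rational(5815, 21)) = Rational(-383790, 7)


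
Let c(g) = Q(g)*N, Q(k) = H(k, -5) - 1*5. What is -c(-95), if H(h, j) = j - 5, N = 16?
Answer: 240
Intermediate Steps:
H(h, j) = -5 + j
Q(k) = -15 (Q(k) = (-5 - 5) - 1*5 = -10 - 5 = -15)
c(g) = -240 (c(g) = -15*16 = -240)
-c(-95) = -1*(-240) = 240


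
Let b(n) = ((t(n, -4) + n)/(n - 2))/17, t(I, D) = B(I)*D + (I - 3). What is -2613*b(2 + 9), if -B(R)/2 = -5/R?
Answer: -147199/561 ≈ -262.39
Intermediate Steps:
B(R) = 10/R (B(R) = -(-10)/R = 10/R)
t(I, D) = -3 + I + 10*D/I (t(I, D) = (10/I)*D + (I - 3) = 10*D/I + (-3 + I) = -3 + I + 10*D/I)
b(n) = (-3 - 40/n + 2*n)/(17*(-2 + n)) (b(n) = (((-3 + n + 10*(-4)/n) + n)/(n - 2))/17 = (((-3 + n - 40/n) + n)/(-2 + n))*(1/17) = ((-3 - 40/n + 2*n)/(-2 + n))*(1/17) = (-3 - 40/n + 2*n)/(17*(-2 + n)))
-2613*b(2 + 9) = -2613*(-40 - (2 + 9)*(3 - 2*(2 + 9)))/(17*(2 + 9)*(-2 + (2 + 9))) = -2613*(-40 - 1*11*(3 - 2*11))/(17*11*(-2 + 11)) = -2613*(-40 - 1*11*(3 - 22))/(17*11*9) = -2613*(-40 - 1*11*(-19))/(17*11*9) = -2613*(-40 + 209)/(17*11*9) = -2613*169/(17*11*9) = -2613*169/1683 = -147199/561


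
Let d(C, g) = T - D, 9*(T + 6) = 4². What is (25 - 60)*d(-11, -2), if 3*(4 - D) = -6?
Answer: 3220/9 ≈ 357.78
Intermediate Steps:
T = -38/9 (T = -6 + (⅑)*4² = -6 + (⅑)*16 = -6 + 16/9 = -38/9 ≈ -4.2222)
D = 6 (D = 4 - ⅓*(-6) = 4 + 2 = 6)
d(C, g) = -92/9 (d(C, g) = -38/9 - 1*6 = -38/9 - 6 = -92/9)
(25 - 60)*d(-11, -2) = (25 - 60)*(-92/9) = -35*(-92/9) = 3220/9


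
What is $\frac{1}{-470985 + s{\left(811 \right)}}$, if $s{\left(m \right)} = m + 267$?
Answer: $- \frac{1}{469907} \approx -2.1281 \cdot 10^{-6}$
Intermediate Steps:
$s{\left(m \right)} = 267 + m$
$\frac{1}{-470985 + s{\left(811 \right)}} = \frac{1}{-470985 + \left(267 + 811\right)} = \frac{1}{-470985 + 1078} = \frac{1}{-469907} = - \frac{1}{469907}$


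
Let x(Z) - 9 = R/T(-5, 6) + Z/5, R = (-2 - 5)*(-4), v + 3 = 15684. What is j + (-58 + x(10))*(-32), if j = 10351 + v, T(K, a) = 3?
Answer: 81712/3 ≈ 27237.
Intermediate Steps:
v = 15681 (v = -3 + 15684 = 15681)
R = 28 (R = -7*(-4) = 28)
j = 26032 (j = 10351 + 15681 = 26032)
x(Z) = 55/3 + Z/5 (x(Z) = 9 + (28/3 + Z/5) = 55/3 + Z/5)
j + (-58 + x(10))*(-32) = 26032 + (-58 + (55/3 + (1/5)*10))*(-32) = 26032 + (-58 + (55/3 + 2))*(-32) = 26032 + (-58 + 61/3)*(-32) = 26032 - 113/3*(-32) = 26032 + 3616/3 = 81712/3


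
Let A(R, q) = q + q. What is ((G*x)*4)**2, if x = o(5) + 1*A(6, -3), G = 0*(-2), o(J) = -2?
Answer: 0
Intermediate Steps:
A(R, q) = 2*q
G = 0
x = -8 (x = -2 + 1*(2*(-3)) = -2 + 1*(-6) = -2 - 6 = -8)
((G*x)*4)**2 = ((0*(-8))*4)**2 = (0*4)**2 = 0**2 = 0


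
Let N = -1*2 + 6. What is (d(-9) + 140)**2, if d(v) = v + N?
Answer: 18225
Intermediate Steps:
N = 4 (N = -2 + 6 = 4)
d(v) = 4 + v (d(v) = v + 4 = 4 + v)
(d(-9) + 140)**2 = ((4 - 9) + 140)**2 = (-5 + 140)**2 = 135**2 = 18225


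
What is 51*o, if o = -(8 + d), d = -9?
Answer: 51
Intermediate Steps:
o = 1 (o = -(8 - 9) = -1*(-1) = 1)
51*o = 51*1 = 51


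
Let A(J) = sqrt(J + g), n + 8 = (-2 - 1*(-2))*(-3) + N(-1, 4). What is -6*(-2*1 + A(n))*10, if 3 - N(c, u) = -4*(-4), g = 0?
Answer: 120 - 60*I*sqrt(21) ≈ 120.0 - 274.95*I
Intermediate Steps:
N(c, u) = -13 (N(c, u) = 3 - (-4)*(-4) = 3 - 1*16 = 3 - 16 = -13)
n = -21 (n = -8 + ((-2 - 1*(-2))*(-3) - 13) = -8 + ((-2 + 2)*(-3) - 13) = -8 + (0*(-3) - 13) = -8 + (0 - 13) = -8 - 13 = -21)
A(J) = sqrt(J) (A(J) = sqrt(J + 0) = sqrt(J))
-6*(-2*1 + A(n))*10 = -6*(-2*1 + sqrt(-21))*10 = -6*(-2 + I*sqrt(21))*10 = (12 - 6*I*sqrt(21))*10 = 120 - 60*I*sqrt(21)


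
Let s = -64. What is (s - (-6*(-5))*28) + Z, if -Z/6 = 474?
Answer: -3748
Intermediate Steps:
Z = -2844 (Z = -6*474 = -2844)
(s - (-6*(-5))*28) + Z = (-64 - (-6*(-5))*28) - 2844 = (-64 - 30*28) - 2844 = (-64 - 1*840) - 2844 = (-64 - 840) - 2844 = -904 - 2844 = -3748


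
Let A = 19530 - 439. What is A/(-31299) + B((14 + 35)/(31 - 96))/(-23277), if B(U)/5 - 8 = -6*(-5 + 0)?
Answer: -150109339/242848941 ≈ -0.61812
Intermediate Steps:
A = 19091
B(U) = 190 (B(U) = 40 + 5*(-6*(-5 + 0)) = 40 + 5*(-6*(-5)) = 40 + 5*30 = 40 + 150 = 190)
A/(-31299) + B((14 + 35)/(31 - 96))/(-23277) = 19091/(-31299) + 190/(-23277) = 19091*(-1/31299) + 190*(-1/23277) = -19091/31299 - 190/23277 = -150109339/242848941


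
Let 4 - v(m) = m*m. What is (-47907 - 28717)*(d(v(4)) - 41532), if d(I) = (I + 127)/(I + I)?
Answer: 9548145374/3 ≈ 3.1827e+9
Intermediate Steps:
v(m) = 4 - m² (v(m) = 4 - m*m = 4 - m²)
d(I) = (127 + I)/(2*I) (d(I) = (127 + I)/((2*I)) = (127 + I)*(1/(2*I)) = (127 + I)/(2*I))
(-47907 - 28717)*(d(v(4)) - 41532) = (-47907 - 28717)*((127 + (4 - 1*4²))/(2*(4 - 1*4²)) - 41532) = -76624*((127 + (4 - 1*16))/(2*(4 - 1*16)) - 41532) = -76624*((127 + (4 - 16))/(2*(4 - 16)) - 41532) = -76624*((½)*(127 - 12)/(-12) - 41532) = -76624*((½)*(-1/12)*115 - 41532) = -76624*(-115/24 - 41532) = -76624*(-996883/24) = 9548145374/3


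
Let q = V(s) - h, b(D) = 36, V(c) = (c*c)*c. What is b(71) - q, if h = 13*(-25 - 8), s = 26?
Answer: -17969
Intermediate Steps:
V(c) = c³ (V(c) = c²*c = c³)
h = -429 (h = 13*(-33) = -429)
q = 18005 (q = 26³ - 1*(-429) = 17576 + 429 = 18005)
b(71) - q = 36 - 1*18005 = 36 - 18005 = -17969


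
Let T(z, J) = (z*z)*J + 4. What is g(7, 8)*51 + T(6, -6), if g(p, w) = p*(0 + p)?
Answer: 2287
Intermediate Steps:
g(p, w) = p² (g(p, w) = p*p = p²)
T(z, J) = 4 + J*z² (T(z, J) = z²*J + 4 = J*z² + 4 = 4 + J*z²)
g(7, 8)*51 + T(6, -6) = 7²*51 + (4 - 6*6²) = 49*51 + (4 - 6*36) = 2499 + (4 - 216) = 2499 - 212 = 2287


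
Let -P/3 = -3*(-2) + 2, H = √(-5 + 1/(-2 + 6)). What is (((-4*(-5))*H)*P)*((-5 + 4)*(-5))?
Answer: -1200*I*√19 ≈ -5230.7*I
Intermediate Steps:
H = I*√19/2 (H = √(-5 + 1/4) = √(-5 + ¼) = √(-19/4) = I*√19/2 ≈ 2.1795*I)
P = -24 (P = -3*(-3*(-2) + 2) = -3*(6 + 2) = -3*8 = -24)
(((-4*(-5))*H)*P)*((-5 + 4)*(-5)) = (((-4*(-5))*(I*√19/2))*(-24))*((-5 + 4)*(-5)) = ((20*(I*√19/2))*(-24))*(-1*(-5)) = ((10*I*√19)*(-24))*5 = -240*I*√19*5 = -1200*I*√19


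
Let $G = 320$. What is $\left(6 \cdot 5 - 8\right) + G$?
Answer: $342$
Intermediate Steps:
$\left(6 \cdot 5 - 8\right) + G = \left(6 \cdot 5 - 8\right) + 320 = \left(30 - 8\right) + 320 = 22 + 320 = 342$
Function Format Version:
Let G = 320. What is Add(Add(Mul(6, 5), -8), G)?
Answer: 342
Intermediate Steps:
Add(Add(Mul(6, 5), -8), G) = Add(Add(Mul(6, 5), -8), 320) = Add(Add(30, -8), 320) = Add(22, 320) = 342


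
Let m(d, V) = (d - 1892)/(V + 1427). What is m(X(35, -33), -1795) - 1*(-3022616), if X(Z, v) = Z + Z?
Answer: 556162255/184 ≈ 3.0226e+6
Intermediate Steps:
X(Z, v) = 2*Z
m(d, V) = (-1892 + d)/(1427 + V)
m(X(35, -33), -1795) - 1*(-3022616) = (-1892 + 2*35)/(1427 - 1795) - 1*(-3022616) = (-1892 + 70)/(-368) + 3022616 = -1/368*(-1822) + 3022616 = 911/184 + 3022616 = 556162255/184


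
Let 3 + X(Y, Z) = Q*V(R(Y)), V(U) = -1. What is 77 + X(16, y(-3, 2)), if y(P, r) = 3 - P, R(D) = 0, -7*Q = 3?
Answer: 521/7 ≈ 74.429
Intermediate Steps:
Q = -3/7 (Q = -⅐*3 = -3/7 ≈ -0.42857)
X(Y, Z) = -18/7 (X(Y, Z) = -3 - 3/7*(-1) = -3 + 3/7 = -18/7)
77 + X(16, y(-3, 2)) = 77 - 18/7 = 521/7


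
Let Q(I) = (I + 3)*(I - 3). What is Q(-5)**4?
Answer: 65536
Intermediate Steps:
Q(I) = (-3 + I)*(3 + I) (Q(I) = (3 + I)*(-3 + I) = (-3 + I)*(3 + I))
Q(-5)**4 = (-9 + (-5)**2)**4 = (-9 + 25)**4 = 16**4 = 65536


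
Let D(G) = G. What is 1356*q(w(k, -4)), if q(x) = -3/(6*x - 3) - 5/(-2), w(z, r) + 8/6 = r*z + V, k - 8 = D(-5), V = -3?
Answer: 346458/101 ≈ 3430.3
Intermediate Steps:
k = 3 (k = 8 - 5 = 3)
w(z, r) = -13/3 + r*z (w(z, r) = -4/3 + (r*z - 3) = -4/3 + (-3 + r*z) = -13/3 + r*z)
q(x) = 5/2 - 3/(-3 + 6*x) (q(x) = -3/(-3 + 6*x) - 5*(-½) = -3/(-3 + 6*x) + 5/2 = 5/2 - 3/(-3 + 6*x))
1356*q(w(k, -4)) = 1356*((-7 + 10*(-13/3 - 4*3))/(2*(-1 + 2*(-13/3 - 4*3)))) = 1356*((-7 + 10*(-13/3 - 12))/(2*(-1 + 2*(-13/3 - 12)))) = 1356*((-7 + 10*(-49/3))/(2*(-1 + 2*(-49/3)))) = 1356*((-7 - 490/3)/(2*(-1 - 98/3))) = 1356*((½)*(-511/3)/(-101/3)) = 1356*((½)*(-3/101)*(-511/3)) = 1356*(511/202) = 346458/101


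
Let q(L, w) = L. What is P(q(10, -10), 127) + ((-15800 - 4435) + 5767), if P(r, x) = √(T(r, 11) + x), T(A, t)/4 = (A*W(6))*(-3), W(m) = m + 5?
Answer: -14468 + I*√1193 ≈ -14468.0 + 34.54*I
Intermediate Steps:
W(m) = 5 + m
T(A, t) = -132*A (T(A, t) = 4*((A*(5 + 6))*(-3)) = 4*((A*11)*(-3)) = 4*((11*A)*(-3)) = 4*(-33*A) = -132*A)
P(r, x) = √(x - 132*r) (P(r, x) = √(-132*r + x) = √(x - 132*r))
P(q(10, -10), 127) + ((-15800 - 4435) + 5767) = √(127 - 132*10) + ((-15800 - 4435) + 5767) = √(127 - 1320) + (-20235 + 5767) = √(-1193) - 14468 = I*√1193 - 14468 = -14468 + I*√1193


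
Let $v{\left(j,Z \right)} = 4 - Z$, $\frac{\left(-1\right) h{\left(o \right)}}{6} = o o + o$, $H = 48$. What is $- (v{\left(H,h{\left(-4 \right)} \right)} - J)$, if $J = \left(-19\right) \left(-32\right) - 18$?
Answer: $514$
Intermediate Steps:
$h{\left(o \right)} = - 6 o - 6 o^{2}$ ($h{\left(o \right)} = - 6 \left(o o + o\right) = - 6 \left(o^{2} + o\right) = - 6 \left(o + o^{2}\right) = - 6 o - 6 o^{2}$)
$J = 590$ ($J = 608 - 18 = 590$)
$- (v{\left(H,h{\left(-4 \right)} \right)} - J) = - (\left(4 - \left(-6\right) \left(-4\right) \left(1 - 4\right)\right) - 590) = - (\left(4 - \left(-6\right) \left(-4\right) \left(-3\right)\right) - 590) = - (\left(4 - -72\right) - 590) = - (\left(4 + 72\right) - 590) = - (76 - 590) = \left(-1\right) \left(-514\right) = 514$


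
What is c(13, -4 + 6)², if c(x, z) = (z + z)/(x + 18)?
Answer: 16/961 ≈ 0.016649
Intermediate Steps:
c(x, z) = 2*z/(18 + x) (c(x, z) = (2*z)/(18 + x) = 2*z/(18 + x))
c(13, -4 + 6)² = (2*(-4 + 6)/(18 + 13))² = (2*2/31)² = (2*2*(1/31))² = (4/31)² = 16/961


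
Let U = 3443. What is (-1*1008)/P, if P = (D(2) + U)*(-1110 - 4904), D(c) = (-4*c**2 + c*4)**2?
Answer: 24/502169 ≈ 4.7793e-5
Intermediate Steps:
D(c) = (-4*c**2 + 4*c)**2
P = -21091098 (P = (16*2**2*(-1 + 2)**2 + 3443)*(-1110 - 4904) = (16*4*1**2 + 3443)*(-6014) = (16*4*1 + 3443)*(-6014) = (64 + 3443)*(-6014) = 3507*(-6014) = -21091098)
(-1*1008)/P = -1*1008/(-21091098) = -1008*(-1/21091098) = 24/502169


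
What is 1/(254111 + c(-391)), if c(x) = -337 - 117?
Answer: 1/253657 ≈ 3.9423e-6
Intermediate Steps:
c(x) = -454
1/(254111 + c(-391)) = 1/(254111 - 454) = 1/253657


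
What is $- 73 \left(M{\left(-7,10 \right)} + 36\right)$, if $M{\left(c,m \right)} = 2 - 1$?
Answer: $-2701$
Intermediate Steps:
$M{\left(c,m \right)} = 1$ ($M{\left(c,m \right)} = 2 - 1 = 1$)
$- 73 \left(M{\left(-7,10 \right)} + 36\right) = - 73 \left(1 + 36\right) = \left(-73\right) 37 = -2701$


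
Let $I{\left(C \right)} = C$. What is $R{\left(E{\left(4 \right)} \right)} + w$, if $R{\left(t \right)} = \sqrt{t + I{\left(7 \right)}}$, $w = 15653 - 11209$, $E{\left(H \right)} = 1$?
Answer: $4444 + 2 \sqrt{2} \approx 4446.8$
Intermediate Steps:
$w = 4444$
$R{\left(t \right)} = \sqrt{7 + t}$ ($R{\left(t \right)} = \sqrt{t + 7} = \sqrt{7 + t}$)
$R{\left(E{\left(4 \right)} \right)} + w = \sqrt{7 + 1} + 4444 = \sqrt{8} + 4444 = 2 \sqrt{2} + 4444 = 4444 + 2 \sqrt{2}$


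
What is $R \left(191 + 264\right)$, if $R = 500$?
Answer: $227500$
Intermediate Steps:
$R \left(191 + 264\right) = 500 \left(191 + 264\right) = 500 \cdot 455 = 227500$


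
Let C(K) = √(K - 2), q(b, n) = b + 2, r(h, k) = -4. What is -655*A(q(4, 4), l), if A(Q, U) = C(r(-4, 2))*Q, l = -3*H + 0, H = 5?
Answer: -3930*I*√6 ≈ -9626.5*I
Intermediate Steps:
q(b, n) = 2 + b
C(K) = √(-2 + K)
l = -15 (l = -3*5 + 0 = -15 + 0 = -15)
A(Q, U) = I*Q*√6 (A(Q, U) = √(-2 - 4)*Q = √(-6)*Q = (I*√6)*Q = I*Q*√6)
-655*A(q(4, 4), l) = -655*I*(2 + 4)*√6 = -655*I*6*√6 = -3930*I*√6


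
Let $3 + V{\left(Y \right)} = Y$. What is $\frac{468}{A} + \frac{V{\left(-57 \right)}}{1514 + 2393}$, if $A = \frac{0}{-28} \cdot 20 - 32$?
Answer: $- \frac{457599}{31256} \approx -14.64$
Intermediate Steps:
$V{\left(Y \right)} = -3 + Y$
$A = -32$ ($A = 0 \left(- \frac{1}{28}\right) 20 - 32 = 0 \cdot 20 - 32 = 0 - 32 = -32$)
$\frac{468}{A} + \frac{V{\left(-57 \right)}}{1514 + 2393} = \frac{468}{-32} + \frac{-3 - 57}{1514 + 2393} = 468 \left(- \frac{1}{32}\right) - \frac{60}{3907} = - \frac{117}{8} - \frac{60}{3907} = - \frac{457599}{31256}$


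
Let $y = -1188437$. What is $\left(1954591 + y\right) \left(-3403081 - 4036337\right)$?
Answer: $-5699739858372$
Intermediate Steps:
$\left(1954591 + y\right) \left(-3403081 - 4036337\right) = \left(1954591 - 1188437\right) \left(-3403081 - 4036337\right) = 766154 \left(-7439418\right) = -5699739858372$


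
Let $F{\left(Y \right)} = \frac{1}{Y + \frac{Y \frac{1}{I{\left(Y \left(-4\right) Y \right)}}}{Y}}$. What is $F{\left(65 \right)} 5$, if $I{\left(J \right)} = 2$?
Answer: $\frac{10}{131} \approx 0.076336$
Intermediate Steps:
$F{\left(Y \right)} = \frac{1}{\frac{1}{2} + Y}$ ($F{\left(Y \right)} = \frac{1}{Y + \frac{Y \frac{1}{2}}{Y}} = \frac{1}{Y + \frac{\frac{1}{2} Y}{Y}} = \frac{1}{Y + \frac{1}{2}} = \frac{1}{\frac{1}{2} + Y}$)
$F{\left(65 \right)} 5 = \frac{2}{1 + 2 \cdot 65} \cdot 5 = \frac{2}{1 + 130} \cdot 5 = \frac{2}{131} \cdot 5 = \frac{10}{131}$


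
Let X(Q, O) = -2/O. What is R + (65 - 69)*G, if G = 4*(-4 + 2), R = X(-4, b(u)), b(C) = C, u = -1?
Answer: 34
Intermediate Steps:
R = 2 (R = -2/(-1) = -2*(-1) = 2)
G = -8 (G = 4*(-2) = -8)
R + (65 - 69)*G = 2 + (65 - 69)*(-8) = 2 - 4*(-8) = 2 + 32 = 34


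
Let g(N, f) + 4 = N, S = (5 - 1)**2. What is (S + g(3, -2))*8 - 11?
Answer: 109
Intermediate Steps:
S = 16 (S = 4**2 = 16)
g(N, f) = -4 + N
(S + g(3, -2))*8 - 11 = (16 + (-4 + 3))*8 - 11 = (16 - 1)*8 - 11 = 15*8 - 11 = 120 - 11 = 109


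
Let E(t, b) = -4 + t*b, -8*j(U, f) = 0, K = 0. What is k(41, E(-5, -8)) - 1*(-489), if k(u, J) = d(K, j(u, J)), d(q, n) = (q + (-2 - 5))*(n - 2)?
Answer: 503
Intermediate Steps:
j(U, f) = 0 (j(U, f) = -⅛*0 = 0)
d(q, n) = (-7 + q)*(-2 + n) (d(q, n) = (q - 7)*(-2 + n) = (-7 + q)*(-2 + n))
E(t, b) = -4 + b*t
k(u, J) = 14 (k(u, J) = 14 - 7*0 - 2*0 + 0*0 = 14 + 0 + 0 + 0 = 14)
k(41, E(-5, -8)) - 1*(-489) = 14 - 1*(-489) = 14 + 489 = 503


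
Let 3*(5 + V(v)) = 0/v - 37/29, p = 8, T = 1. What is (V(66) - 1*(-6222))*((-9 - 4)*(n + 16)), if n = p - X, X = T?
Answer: -161711758/87 ≈ -1.8588e+6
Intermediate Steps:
X = 1
V(v) = -472/87 (V(v) = -5 + (0/v - 37/29)/3 = -5 + (0 - 37*1/29)/3 = -5 + (0 - 37/29)/3 = -5 + (⅓)*(-37/29) = -5 - 37/87 = -472/87)
n = 7 (n = 8 - 1*1 = 8 - 1 = 7)
(V(66) - 1*(-6222))*((-9 - 4)*(n + 16)) = (-472/87 - 1*(-6222))*((-9 - 4)*(7 + 16)) = (-472/87 + 6222)*(-13*23) = (540842/87)*(-299) = -161711758/87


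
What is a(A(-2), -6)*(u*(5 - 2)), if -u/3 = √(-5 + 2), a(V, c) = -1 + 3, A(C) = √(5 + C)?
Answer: -18*I*√3 ≈ -31.177*I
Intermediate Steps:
a(V, c) = 2
u = -3*I*√3 (u = -3*√(-5 + 2) = -3*I*√3 ≈ -5.1962*I)
a(A(-2), -6)*(u*(5 - 2)) = 2*((-3*I*√3)*(5 - 2)) = 2*(-3*I*√3*3) = 2*(-9*I*√3) = -18*I*√3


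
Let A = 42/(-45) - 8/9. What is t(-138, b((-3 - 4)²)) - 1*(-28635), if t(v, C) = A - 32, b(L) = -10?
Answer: 1287053/45 ≈ 28601.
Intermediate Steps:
A = -82/45 (A = 42*(-1/45) - 8*⅑ = -14/15 - 8/9 = -82/45 ≈ -1.8222)
t(v, C) = -1522/45 (t(v, C) = -82/45 - 32 = -1522/45)
t(-138, b((-3 - 4)²)) - 1*(-28635) = -1522/45 - 1*(-28635) = -1522/45 + 28635 = 1287053/45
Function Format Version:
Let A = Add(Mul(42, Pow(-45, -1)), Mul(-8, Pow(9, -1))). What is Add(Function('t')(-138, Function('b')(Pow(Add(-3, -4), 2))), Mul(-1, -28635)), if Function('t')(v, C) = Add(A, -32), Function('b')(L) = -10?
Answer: Rational(1287053, 45) ≈ 28601.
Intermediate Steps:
A = Rational(-82, 45) (A = Add(Mul(42, Rational(-1, 45)), Mul(-8, Rational(1, 9))) = Add(Rational(-14, 15), Rational(-8, 9)) = Rational(-82, 45) ≈ -1.8222)
Function('t')(v, C) = Rational(-1522, 45) (Function('t')(v, C) = Add(Rational(-82, 45), -32) = Rational(-1522, 45))
Add(Function('t')(-138, Function('b')(Pow(Add(-3, -4), 2))), Mul(-1, -28635)) = Add(Rational(-1522, 45), Mul(-1, -28635)) = Add(Rational(-1522, 45), 28635) = Rational(1287053, 45)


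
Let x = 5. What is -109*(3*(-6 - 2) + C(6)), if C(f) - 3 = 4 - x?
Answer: 2398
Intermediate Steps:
C(f) = 2 (C(f) = 3 + (4 - 1*5) = 3 + (4 - 5) = 3 - 1 = 2)
-109*(3*(-6 - 2) + C(6)) = -109*(3*(-6 - 2) + 2) = -109*(3*(-8) + 2) = -109*(-24 + 2) = -109*(-22) = 2398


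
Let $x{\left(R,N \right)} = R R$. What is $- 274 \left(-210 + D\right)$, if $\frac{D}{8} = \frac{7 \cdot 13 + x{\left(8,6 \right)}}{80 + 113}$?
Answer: $\frac{10765460}{193} \approx 55780.0$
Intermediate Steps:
$x{\left(R,N \right)} = R^{2}$
$D = \frac{1240}{193}$ ($D = 8 \frac{7 \cdot 13 + 8^{2}}{80 + 113} = 8 \frac{91 + 64}{193} = 8 \cdot 155 \cdot \frac{1}{193} = 8 \cdot \frac{155}{193} = \frac{1240}{193} \approx 6.4249$)
$- 274 \left(-210 + D\right) = - 274 \left(-210 + \frac{1240}{193}\right) = \left(-274\right) \left(- \frac{39290}{193}\right) = \frac{10765460}{193}$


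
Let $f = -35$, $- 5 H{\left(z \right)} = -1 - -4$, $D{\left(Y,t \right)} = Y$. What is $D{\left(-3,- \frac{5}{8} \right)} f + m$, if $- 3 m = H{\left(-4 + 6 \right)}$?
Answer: $\frac{526}{5} \approx 105.2$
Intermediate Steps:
$H{\left(z \right)} = - \frac{3}{5}$ ($H{\left(z \right)} = - \frac{-1 - -4}{5} = - \frac{-1 + 4}{5} = \left(- \frac{1}{5}\right) 3 = - \frac{3}{5}$)
$m = \frac{1}{5}$ ($m = \left(- \frac{1}{3}\right) \left(- \frac{3}{5}\right) = \frac{1}{5} \approx 0.2$)
$D{\left(-3,- \frac{5}{8} \right)} f + m = \left(-3\right) \left(-35\right) + \frac{1}{5} = 105 + \frac{1}{5} = \frac{526}{5}$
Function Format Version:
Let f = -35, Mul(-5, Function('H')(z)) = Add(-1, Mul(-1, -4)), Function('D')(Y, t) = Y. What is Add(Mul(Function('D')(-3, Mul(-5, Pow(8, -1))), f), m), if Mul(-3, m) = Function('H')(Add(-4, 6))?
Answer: Rational(526, 5) ≈ 105.20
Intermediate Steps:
Function('H')(z) = Rational(-3, 5) (Function('H')(z) = Mul(Rational(-1, 5), Add(-1, Mul(-1, -4))) = Mul(Rational(-1, 5), Add(-1, 4)) = Mul(Rational(-1, 5), 3) = Rational(-3, 5))
m = Rational(1, 5) (m = Mul(Rational(-1, 3), Rational(-3, 5)) = Rational(1, 5) ≈ 0.20000)
Add(Mul(Function('D')(-3, Mul(-5, Pow(8, -1))), f), m) = Add(Mul(-3, -35), Rational(1, 5)) = Add(105, Rational(1, 5)) = Rational(526, 5)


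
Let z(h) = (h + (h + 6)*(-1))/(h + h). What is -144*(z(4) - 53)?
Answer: 7740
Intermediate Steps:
z(h) = -3/h (z(h) = (h + (6 + h)*(-1))/((2*h)) = (h + (-6 - h))*(1/(2*h)) = -3/h)
-144*(z(4) - 53) = -144*(-3/4 - 53) = -144*(-3*¼ - 53) = -144*(-¾ - 53) = -144*(-215/4) = 7740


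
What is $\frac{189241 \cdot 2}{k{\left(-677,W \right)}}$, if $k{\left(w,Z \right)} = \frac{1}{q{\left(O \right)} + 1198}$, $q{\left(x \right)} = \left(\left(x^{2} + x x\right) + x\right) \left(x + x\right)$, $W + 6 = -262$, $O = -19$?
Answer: $-9657346712$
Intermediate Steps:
$W = -268$ ($W = -6 - 262 = -268$)
$q{\left(x \right)} = 2 x \left(x + 2 x^{2}\right)$ ($q{\left(x \right)} = \left(\left(x^{2} + x^{2}\right) + x\right) 2 x = \left(2 x^{2} + x\right) 2 x = \left(x + 2 x^{2}\right) 2 x = 2 x \left(x + 2 x^{2}\right)$)
$k{\left(w,Z \right)} = - \frac{1}{25516}$ ($k{\left(w,Z \right)} = \frac{1}{\left(-19\right)^{2} \left(2 + 4 \left(-19\right)\right) + 1198} = \frac{1}{361 \left(2 - 76\right) + 1198} = \frac{1}{361 \left(-74\right) + 1198} = \frac{1}{-26714 + 1198} = \frac{1}{-25516} = - \frac{1}{25516}$)
$\frac{189241 \cdot 2}{k{\left(-677,W \right)}} = \frac{189241 \cdot 2}{- \frac{1}{25516}} = 378482 \left(-25516\right) = -9657346712$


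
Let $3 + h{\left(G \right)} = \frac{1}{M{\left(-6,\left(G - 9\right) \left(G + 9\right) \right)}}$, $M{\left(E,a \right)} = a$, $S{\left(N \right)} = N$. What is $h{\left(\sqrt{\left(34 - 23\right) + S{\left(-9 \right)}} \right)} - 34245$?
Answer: $- \frac{2705593}{79} \approx -34248.0$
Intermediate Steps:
$h{\left(G \right)} = -3 + \frac{1}{\left(-9 + G\right) \left(9 + G\right)}$ ($h{\left(G \right)} = -3 + \frac{1}{\left(G - 9\right) \left(G + 9\right)} = -3 + \frac{1}{\left(-9 + G\right) \left(9 + G\right)}$)
$h{\left(\sqrt{\left(34 - 23\right) + S{\left(-9 \right)}} \right)} - 34245 = \frac{244 - 3 \left(\sqrt{\left(34 - 23\right) - 9}\right)^{2}}{-81 + \left(\sqrt{\left(34 - 23\right) - 9}\right)^{2}} - 34245 = \frac{244 - 3 \left(\sqrt{11 - 9}\right)^{2}}{-81 + \left(\sqrt{11 - 9}\right)^{2}} - 34245 = \frac{244 - 3 \left(\sqrt{2}\right)^{2}}{-81 + \left(\sqrt{2}\right)^{2}} - 34245 = \frac{244 - 6}{-81 + 2} - 34245 = \frac{244 - 6}{-79} - 34245 = \left(- \frac{1}{79}\right) 238 - 34245 = - \frac{238}{79} - 34245 = - \frac{2705593}{79}$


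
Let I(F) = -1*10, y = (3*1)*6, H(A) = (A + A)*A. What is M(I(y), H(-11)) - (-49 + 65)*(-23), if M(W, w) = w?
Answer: 610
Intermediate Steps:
H(A) = 2*A² (H(A) = (2*A)*A = 2*A²)
y = 18 (y = 3*6 = 18)
I(F) = -10
M(I(y), H(-11)) - (-49 + 65)*(-23) = 2*(-11)² - (-49 + 65)*(-23) = 2*121 - 16*(-23) = 242 - 1*(-368) = 242 + 368 = 610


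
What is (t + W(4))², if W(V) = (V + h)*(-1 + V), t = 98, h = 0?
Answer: 12100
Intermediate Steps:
W(V) = V*(-1 + V) (W(V) = (V + 0)*(-1 + V) = V*(-1 + V))
(t + W(4))² = (98 + 4*(-1 + 4))² = (98 + 4*3)² = (98 + 12)² = 110² = 12100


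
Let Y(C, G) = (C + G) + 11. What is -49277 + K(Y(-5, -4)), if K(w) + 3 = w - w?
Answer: -49280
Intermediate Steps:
Y(C, G) = 11 + C + G
K(w) = -3 (K(w) = -3 + (w - w) = -3 + 0 = -3)
-49277 + K(Y(-5, -4)) = -49277 - 3 = -49280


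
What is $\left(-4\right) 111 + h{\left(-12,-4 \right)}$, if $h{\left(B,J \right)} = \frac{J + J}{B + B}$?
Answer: $- \frac{1331}{3} \approx -443.67$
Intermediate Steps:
$h{\left(B,J \right)} = \frac{J}{B}$ ($h{\left(B,J \right)} = \frac{2 J}{2 B} = 2 J \frac{1}{2 B} = \frac{J}{B}$)
$\left(-4\right) 111 + h{\left(-12,-4 \right)} = \left(-4\right) 111 - \frac{4}{-12} = -444 - - \frac{1}{3} = -444 + \frac{1}{3} = - \frac{1331}{3}$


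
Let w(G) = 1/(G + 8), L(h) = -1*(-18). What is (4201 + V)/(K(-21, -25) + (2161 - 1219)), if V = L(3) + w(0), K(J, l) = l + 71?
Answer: 33753/7904 ≈ 4.2704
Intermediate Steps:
L(h) = 18
w(G) = 1/(8 + G)
K(J, l) = 71 + l
V = 145/8 (V = 18 + 1/(8 + 0) = 18 + 1/8 = 145/8 ≈ 18.125)
(4201 + V)/(K(-21, -25) + (2161 - 1219)) = (4201 + 145/8)/((71 - 25) + (2161 - 1219)) = 33753/(8*(46 + 942)) = (33753/8)/988 = (33753/8)*(1/988) = 33753/7904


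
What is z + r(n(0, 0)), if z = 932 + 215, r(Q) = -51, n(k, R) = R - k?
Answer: 1096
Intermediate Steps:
z = 1147
z + r(n(0, 0)) = 1147 - 51 = 1096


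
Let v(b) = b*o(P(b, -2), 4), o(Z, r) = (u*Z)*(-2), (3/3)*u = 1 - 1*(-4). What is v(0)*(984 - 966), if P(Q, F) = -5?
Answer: 0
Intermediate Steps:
u = 5 (u = 1 - 1*(-4) = 1 + 4 = 5)
o(Z, r) = -10*Z (o(Z, r) = (5*Z)*(-2) = -10*Z)
v(b) = 50*b (v(b) = b*(-10*(-5)) = b*50 = 50*b)
v(0)*(984 - 966) = (50*0)*(984 - 966) = 0*18 = 0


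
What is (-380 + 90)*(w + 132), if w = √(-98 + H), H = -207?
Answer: -38280 - 290*I*√305 ≈ -38280.0 - 5064.6*I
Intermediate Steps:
w = I*√305 (w = √(-98 - 207) = √(-305) = I*√305 ≈ 17.464*I)
(-380 + 90)*(w + 132) = (-380 + 90)*(I*√305 + 132) = -290*(132 + I*√305) = -38280 - 290*I*√305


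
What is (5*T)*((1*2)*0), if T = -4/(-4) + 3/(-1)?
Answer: 0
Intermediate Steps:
T = -2 (T = -4*(-¼) + 3*(-1) = 1 - 3 = -2)
(5*T)*((1*2)*0) = (5*(-2))*((1*2)*0) = -20*0 = -10*0 = 0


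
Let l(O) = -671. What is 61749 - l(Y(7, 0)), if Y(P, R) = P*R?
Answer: 62420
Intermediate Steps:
61749 - l(Y(7, 0)) = 61749 - 1*(-671) = 61749 + 671 = 62420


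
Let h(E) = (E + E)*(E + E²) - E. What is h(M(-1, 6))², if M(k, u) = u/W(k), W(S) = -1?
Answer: 125316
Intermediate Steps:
M(k, u) = -u (M(k, u) = u/(-1) = u*(-1) = -u)
h(E) = -E + 2*E*(E + E²) (h(E) = (2*E)*(E + E²) - E = 2*E*(E + E²) - E = -E + 2*E*(E + E²))
h(M(-1, 6))² = ((-1*6)*(-1 + 2*(-1*6) + 2*(-1*6)²))² = (-6*(-1 + 2*(-6) + 2*(-6)²))² = (-6*(-1 - 12 + 2*36))² = (-6*(-1 - 12 + 72))² = (-6*59)² = (-354)² = 125316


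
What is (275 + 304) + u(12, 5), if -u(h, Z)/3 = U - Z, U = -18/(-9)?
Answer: 588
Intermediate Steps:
U = 2 (U = -18*(-⅑) = 2)
u(h, Z) = -6 + 3*Z (u(h, Z) = -3*(2 - Z) = -6 + 3*Z)
(275 + 304) + u(12, 5) = (275 + 304) + (-6 + 3*5) = 579 + (-6 + 15) = 579 + 9 = 588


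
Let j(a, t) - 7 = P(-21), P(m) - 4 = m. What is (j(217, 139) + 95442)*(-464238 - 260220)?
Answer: -69136475856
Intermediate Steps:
P(m) = 4 + m
j(a, t) = -10 (j(a, t) = 7 + (4 - 21) = 7 - 17 = -10)
(j(217, 139) + 95442)*(-464238 - 260220) = (-10 + 95442)*(-464238 - 260220) = 95432*(-724458) = -69136475856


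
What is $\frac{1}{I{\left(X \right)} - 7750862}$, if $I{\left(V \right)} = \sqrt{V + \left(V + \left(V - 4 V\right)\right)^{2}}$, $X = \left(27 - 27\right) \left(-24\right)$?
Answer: $- \frac{1}{7750862} \approx -1.2902 \cdot 10^{-7}$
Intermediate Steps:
$X = 0$ ($X = 0 \left(-24\right) = 0$)
$I{\left(V \right)} = \sqrt{V + 4 V^{2}}$ ($I{\left(V \right)} = \sqrt{V + \left(V - 3 V\right)^{2}} = \sqrt{V + \left(- 2 V\right)^{2}} = \sqrt{V + 4 V^{2}}$)
$\frac{1}{I{\left(X \right)} - 7750862} = \frac{1}{\sqrt{0 \left(1 + 4 \cdot 0\right)} - 7750862} = \frac{1}{\sqrt{0 \left(1 + 0\right)} - 7750862} = \frac{1}{\sqrt{0 \cdot 1} - 7750862} = \frac{1}{\sqrt{0} - 7750862} = \frac{1}{0 - 7750862} = \frac{1}{-7750862} = - \frac{1}{7750862}$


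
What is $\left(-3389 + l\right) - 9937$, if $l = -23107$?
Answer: $-36433$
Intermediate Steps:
$\left(-3389 + l\right) - 9937 = \left(-3389 - 23107\right) - 9937 = -26496 - 9937 = -36433$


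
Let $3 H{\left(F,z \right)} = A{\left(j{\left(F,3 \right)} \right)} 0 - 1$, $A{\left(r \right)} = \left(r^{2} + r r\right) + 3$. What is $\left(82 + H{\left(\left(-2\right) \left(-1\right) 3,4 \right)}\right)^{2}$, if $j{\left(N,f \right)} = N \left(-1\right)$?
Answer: $\frac{60025}{9} \approx 6669.4$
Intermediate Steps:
$j{\left(N,f \right)} = - N$
$A{\left(r \right)} = 3 + 2 r^{2}$ ($A{\left(r \right)} = \left(r^{2} + r^{2}\right) + 3 = 2 r^{2} + 3 = 3 + 2 r^{2}$)
$H{\left(F,z \right)} = - \frac{1}{3}$ ($H{\left(F,z \right)} = \frac{\left(3 + 2 \left(- F\right)^{2}\right) 0 - 1}{3} = \frac{\left(3 + 2 F^{2}\right) 0 - 1}{3} = \frac{0 - 1}{3} = \frac{1}{3} \left(-1\right) = - \frac{1}{3}$)
$\left(82 + H{\left(\left(-2\right) \left(-1\right) 3,4 \right)}\right)^{2} = \left(82 - \frac{1}{3}\right)^{2} = \left(\frac{245}{3}\right)^{2} = \frac{60025}{9}$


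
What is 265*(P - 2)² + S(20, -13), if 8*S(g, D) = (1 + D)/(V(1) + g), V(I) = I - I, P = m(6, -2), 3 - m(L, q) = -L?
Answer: 519397/40 ≈ 12985.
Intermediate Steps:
m(L, q) = 3 + L (m(L, q) = 3 - (-1)*L = 3 + L)
P = 9 (P = 3 + 6 = 9)
V(I) = 0
S(g, D) = (1 + D)/(8*g) (S(g, D) = ((1 + D)/(0 + g))/8 = ((1 + D)/g)/8 = (1 + D)/(8*g))
265*(P - 2)² + S(20, -13) = 265*(9 - 2)² + (⅛)*(1 - 13)/20 = 265*7² + (⅛)*(1/20)*(-12) = 265*49 - 3/40 = 12985 - 3/40 = 519397/40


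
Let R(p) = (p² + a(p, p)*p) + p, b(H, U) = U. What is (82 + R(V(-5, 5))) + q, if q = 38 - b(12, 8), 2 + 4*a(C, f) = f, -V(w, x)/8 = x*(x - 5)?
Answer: 112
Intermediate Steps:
V(w, x) = -8*x*(-5 + x) (V(w, x) = -8*x*(x - 5) = -8*x*(-5 + x))
a(C, f) = -½ + f/4
R(p) = p + p² + p*(-½ + p/4) (R(p) = (p² + (-½ + p/4)*p) + p = (p² + p*(-½ + p/4)) + p = p + p² + p*(-½ + p/4))
q = 30 (q = 38 - 1*8 = 38 - 8 = 30)
(82 + R(V(-5, 5))) + q = (82 + (8*5*(5 - 1*5))*(2 + 5*(8*5*(5 - 1*5)))/4) + 30 = (82 + (8*5*(5 - 5))*(2 + 5*(8*5*(5 - 5)))/4) + 30 = (82 + (8*5*0)*(2 + 5*(8*5*0))/4) + 30 = (82 + (¼)*0*(2 + 5*0)) + 30 = (82 + (¼)*0*(2 + 0)) + 30 = (82 + (¼)*0*2) + 30 = (82 + 0) + 30 = 82 + 30 = 112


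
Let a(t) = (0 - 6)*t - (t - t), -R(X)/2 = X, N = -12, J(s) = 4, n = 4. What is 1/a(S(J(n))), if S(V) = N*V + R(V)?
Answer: 1/336 ≈ 0.0029762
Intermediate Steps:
R(X) = -2*X
S(V) = -14*V (S(V) = -12*V - 2*V = -14*V)
a(t) = -6*t (a(t) = -6*t - 1*0 = -6*t + 0 = -6*t)
1/a(S(J(n))) = 1/(-(-84)*4) = 1/(-6*(-56)) = 1/336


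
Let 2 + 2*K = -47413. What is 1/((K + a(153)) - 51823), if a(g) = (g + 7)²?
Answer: -2/99861 ≈ -2.0028e-5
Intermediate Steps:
K = -47415/2 (K = -1 + (½)*(-47413) = -1 - 47413/2 = -47415/2 ≈ -23708.)
a(g) = (7 + g)²
1/((K + a(153)) - 51823) = 1/((-47415/2 + (7 + 153)²) - 51823) = 1/((-47415/2 + 160²) - 51823) = 1/((-47415/2 + 25600) - 51823) = 1/(3785/2 - 51823) = 1/(-99861/2) = -2/99861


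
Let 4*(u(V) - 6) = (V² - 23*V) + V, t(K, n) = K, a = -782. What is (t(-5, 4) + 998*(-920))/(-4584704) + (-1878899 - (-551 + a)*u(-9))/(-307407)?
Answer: 8433506768827/1409370102528 ≈ 5.9839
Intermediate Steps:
u(V) = 6 - 11*V/2 + V²/4 (u(V) = 6 + ((V² - 23*V) + V)/4 = 6 + (V² - 22*V)/4 = 6 + (-11*V/2 + V²/4) = 6 - 11*V/2 + V²/4)
(t(-5, 4) + 998*(-920))/(-4584704) + (-1878899 - (-551 + a)*u(-9))/(-307407) = (-5 + 998*(-920))/(-4584704) + (-1878899 - (-551 - 782)*(6 - 11/2*(-9) + (¼)*(-9)²))/(-307407) = (-5 - 918160)*(-1/4584704) + (-1878899 - (-1333)*(6 + 99/2 + (¼)*81))*(-1/307407) = -918165*(-1/4584704) + (-1878899 - (-1333)*(6 + 99/2 + 81/4))*(-1/307407) = 918165/4584704 + (-1878899 - (-1333)*303/4)*(-1/307407) = 918165/4584704 + (-1878899 - 1*(-403899/4))*(-1/307407) = 918165/4584704 + (-1878899 + 403899/4)*(-1/307407) = 918165/4584704 - 7111697/4*(-1/307407) = 918165/4584704 + 7111697/1229628 = 8433506768827/1409370102528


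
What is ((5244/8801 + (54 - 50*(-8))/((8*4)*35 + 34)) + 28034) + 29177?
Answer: 290532607962/5078177 ≈ 57212.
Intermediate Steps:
((5244/8801 + (54 - 50*(-8))/((8*4)*35 + 34)) + 28034) + 29177 = ((5244*(1/8801) + (54 + 400)/(32*35 + 34)) + 28034) + 29177 = ((5244/8801 + 454/(1120 + 34)) + 28034) + 29177 = ((5244/8801 + 454/1154) + 28034) + 29177 = ((5244/8801 + 454*(1/1154)) + 28034) + 29177 = ((5244/8801 + 227/577) + 28034) + 29177 = (5023615/5078177 + 28034) + 29177 = 142366637633/5078177 + 29177 = 290532607962/5078177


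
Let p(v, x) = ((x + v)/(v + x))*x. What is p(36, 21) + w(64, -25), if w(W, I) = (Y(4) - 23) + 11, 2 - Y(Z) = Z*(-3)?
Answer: 23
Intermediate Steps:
Y(Z) = 2 + 3*Z (Y(Z) = 2 - Z*(-3) = 2 - (-3)*Z = 2 + 3*Z)
p(v, x) = x (p(v, x) = ((v + x)/(v + x))*x = 1*x = x)
w(W, I) = 2 (w(W, I) = ((2 + 3*4) - 23) + 11 = ((2 + 12) - 23) + 11 = (14 - 23) + 11 = -9 + 11 = 2)
p(36, 21) + w(64, -25) = 21 + 2 = 23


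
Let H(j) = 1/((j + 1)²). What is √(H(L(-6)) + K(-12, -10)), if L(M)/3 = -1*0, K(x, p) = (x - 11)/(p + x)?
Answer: 3*√110/22 ≈ 1.4302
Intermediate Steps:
K(x, p) = (-11 + x)/(p + x)
L(M) = 0 (L(M) = 3*(-1*0) = 3*0 = 0)
H(j) = (1 + j)⁻² (H(j) = 1/((1 + j)²) = (1 + j)⁻²)
√(H(L(-6)) + K(-12, -10)) = √((1 + 0)⁻² + (-11 - 12)/(-10 - 12)) = √(1⁻² - 23/(-22)) = √(1 - 1/22*(-23)) = √(1 + 23/22) = √(45/22) = 3*√110/22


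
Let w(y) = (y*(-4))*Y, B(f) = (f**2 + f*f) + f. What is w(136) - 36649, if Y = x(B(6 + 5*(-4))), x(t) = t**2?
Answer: -77765545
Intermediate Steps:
B(f) = f + 2*f**2 (B(f) = (f**2 + f**2) + f = 2*f**2 + f = f + 2*f**2)
Y = 142884 (Y = ((6 + 5*(-4))*(1 + 2*(6 + 5*(-4))))**2 = ((6 - 20)*(1 + 2*(6 - 20)))**2 = (-14*(1 + 2*(-14)))**2 = (-14*(1 - 28))**2 = (-14*(-27))**2 = 378**2 = 142884)
w(y) = -571536*y (w(y) = (y*(-4))*142884 = -4*y*142884 = -571536*y)
w(136) - 36649 = -571536*136 - 36649 = -77728896 - 36649 = -77765545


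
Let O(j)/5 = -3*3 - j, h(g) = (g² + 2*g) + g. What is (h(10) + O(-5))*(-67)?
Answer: -7370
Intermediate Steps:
h(g) = g² + 3*g
O(j) = -45 - 5*j (O(j) = 5*(-3*3 - j) = 5*(-9 - j) = -45 - 5*j)
(h(10) + O(-5))*(-67) = (10*(3 + 10) + (-45 - 5*(-5)))*(-67) = (10*13 + (-45 + 25))*(-67) = (130 - 20)*(-67) = 110*(-67) = -7370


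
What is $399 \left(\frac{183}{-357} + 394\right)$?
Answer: $\frac{2669025}{17} \approx 1.57 \cdot 10^{5}$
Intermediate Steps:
$399 \left(\frac{183}{-357} + 394\right) = 399 \left(183 \left(- \frac{1}{357}\right) + 394\right) = 399 \left(- \frac{61}{119} + 394\right) = 399 \cdot \frac{46825}{119} = \frac{2669025}{17}$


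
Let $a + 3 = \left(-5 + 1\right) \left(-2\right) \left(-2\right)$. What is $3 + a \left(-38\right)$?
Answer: $725$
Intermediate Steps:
$a = -19$ ($a = -3 + \left(-5 + 1\right) \left(-2\right) \left(-2\right) = -3 + \left(-4\right) \left(-2\right) \left(-2\right) = -3 + 8 \left(-2\right) = -3 - 16 = -19$)
$3 + a \left(-38\right) = 3 - -722 = 3 + 722 = 725$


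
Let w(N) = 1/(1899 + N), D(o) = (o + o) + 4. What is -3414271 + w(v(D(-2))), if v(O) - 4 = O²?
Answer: -6497357712/1903 ≈ -3.4143e+6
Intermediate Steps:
D(o) = 4 + 2*o (D(o) = 2*o + 4 = 4 + 2*o)
v(O) = 4 + O²
-3414271 + w(v(D(-2))) = -3414271 + 1/(1899 + (4 + (4 + 2*(-2))²)) = -3414271 + 1/(1899 + (4 + (4 - 4)²)) = -3414271 + 1/(1899 + (4 + 0²)) = -3414271 + 1/(1899 + (4 + 0)) = -3414271 + 1/(1899 + 4) = -3414271 + 1/1903 = -6497357712/1903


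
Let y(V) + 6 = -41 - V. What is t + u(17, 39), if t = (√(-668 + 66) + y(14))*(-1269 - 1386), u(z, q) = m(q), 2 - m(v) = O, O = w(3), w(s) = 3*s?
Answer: 161948 - 2655*I*√602 ≈ 1.6195e+5 - 65142.0*I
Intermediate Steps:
y(V) = -47 - V (y(V) = -6 + (-41 - V) = -47 - V)
O = 9 (O = 3*3 = 9)
m(v) = -7 (m(v) = 2 - 1*9 = 2 - 9 = -7)
u(z, q) = -7
t = 161955 - 2655*I*√602 (t = (√(-668 + 66) + (-47 - 1*14))*(-1269 - 1386) = (√(-602) + (-47 - 14))*(-2655) = (I*√602 - 61)*(-2655) = (-61 + I*√602)*(-2655) = 161955 - 2655*I*√602 ≈ 1.6196e+5 - 65142.0*I)
t + u(17, 39) = (161955 - 2655*I*√602) - 7 = 161948 - 2655*I*√602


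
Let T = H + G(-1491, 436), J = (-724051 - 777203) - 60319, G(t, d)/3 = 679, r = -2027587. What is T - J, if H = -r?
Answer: 3591197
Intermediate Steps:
G(t, d) = 2037 (G(t, d) = 3*679 = 2037)
H = 2027587 (H = -1*(-2027587) = 2027587)
J = -1561573 (J = -1501254 - 60319 = -1561573)
T = 2029624 (T = 2027587 + 2037 = 2029624)
T - J = 2029624 - 1*(-1561573) = 2029624 + 1561573 = 3591197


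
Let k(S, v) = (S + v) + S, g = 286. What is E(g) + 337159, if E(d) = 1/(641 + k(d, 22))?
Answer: 416391366/1235 ≈ 3.3716e+5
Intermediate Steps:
k(S, v) = v + 2*S
E(d) = 1/(663 + 2*d) (E(d) = 1/(641 + (22 + 2*d)) = 1/(663 + 2*d))
E(g) + 337159 = 1/(663 + 2*286) + 337159 = 1/(663 + 572) + 337159 = 1/1235 + 337159 = 416391366/1235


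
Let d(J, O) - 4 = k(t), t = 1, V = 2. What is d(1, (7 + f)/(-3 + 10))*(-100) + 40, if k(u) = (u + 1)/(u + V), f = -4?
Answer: -1280/3 ≈ -426.67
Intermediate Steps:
k(u) = (1 + u)/(2 + u) (k(u) = (u + 1)/(u + 2) = (1 + u)/(2 + u))
d(J, O) = 14/3 (d(J, O) = 4 + (1 + 1)/(2 + 1) = 4 + 2/3 = 4 + (⅓)*2 = 4 + ⅔ = 14/3)
d(1, (7 + f)/(-3 + 10))*(-100) + 40 = (14/3)*(-100) + 40 = -1400/3 + 40 = -1280/3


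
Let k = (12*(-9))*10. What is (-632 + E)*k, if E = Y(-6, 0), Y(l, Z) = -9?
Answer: 692280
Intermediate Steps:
E = -9
k = -1080 (k = -108*10 = -1080)
(-632 + E)*k = (-632 - 9)*(-1080) = -641*(-1080) = 692280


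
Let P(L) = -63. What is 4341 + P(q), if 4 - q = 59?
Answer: 4278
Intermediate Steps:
q = -55 (q = 4 - 1*59 = 4 - 59 = -55)
4341 + P(q) = 4341 - 63 = 4278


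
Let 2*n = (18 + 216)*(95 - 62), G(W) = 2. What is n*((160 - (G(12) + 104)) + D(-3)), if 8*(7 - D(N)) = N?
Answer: 1895751/8 ≈ 2.3697e+5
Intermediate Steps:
D(N) = 7 - N/8
n = 3861 (n = ((18 + 216)*(95 - 62))/2 = (234*33)/2 = (½)*7722 = 3861)
n*((160 - (G(12) + 104)) + D(-3)) = 3861*((160 - (2 + 104)) + (7 - ⅛*(-3))) = 3861*((160 - 1*106) + (7 + 3/8)) = 3861*((160 - 106) + 59/8) = 3861*(54 + 59/8) = 3861*(491/8) = 1895751/8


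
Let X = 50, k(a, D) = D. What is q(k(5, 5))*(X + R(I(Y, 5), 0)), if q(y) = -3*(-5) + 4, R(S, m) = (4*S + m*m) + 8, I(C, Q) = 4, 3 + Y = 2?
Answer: 1406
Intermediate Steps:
Y = -1 (Y = -3 + 2 = -1)
R(S, m) = 8 + m² + 4*S (R(S, m) = (4*S + m²) + 8 = (m² + 4*S) + 8 = 8 + m² + 4*S)
q(y) = 19 (q(y) = 15 + 4 = 19)
q(k(5, 5))*(X + R(I(Y, 5), 0)) = 19*(50 + (8 + 0² + 4*4)) = 19*(50 + (8 + 0 + 16)) = 19*(50 + 24) = 19*74 = 1406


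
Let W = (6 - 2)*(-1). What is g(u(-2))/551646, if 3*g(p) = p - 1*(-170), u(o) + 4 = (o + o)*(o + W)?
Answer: 5/43551 ≈ 0.00011481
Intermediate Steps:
W = -4 (W = 4*(-1) = -4)
u(o) = -4 + 2*o*(-4 + o) (u(o) = -4 + (o + o)*(o - 4) = -4 + (2*o)*(-4 + o) = -4 + 2*o*(-4 + o))
g(p) = 170/3 + p/3 (g(p) = (p - 1*(-170))/3 = (p + 170)/3 = (170 + p)/3 = 170/3 + p/3)
g(u(-2))/551646 = (170/3 + (-4 - 8*(-2) + 2*(-2)²)/3)/551646 = (170/3 + (-4 + 16 + 2*4)/3)*(1/551646) = (170/3 + (-4 + 16 + 8)/3)*(1/551646) = (170/3 + (⅓)*20)*(1/551646) = (170/3 + 20/3)*(1/551646) = (190/3)*(1/551646) = 5/43551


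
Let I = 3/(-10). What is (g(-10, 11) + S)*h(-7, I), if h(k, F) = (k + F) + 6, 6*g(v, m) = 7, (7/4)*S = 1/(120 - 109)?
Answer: -7319/4620 ≈ -1.5842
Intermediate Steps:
S = 4/77 (S = 4/(7*(120 - 109)) = (4/7)/11 = (4/7)*(1/11) = 4/77 ≈ 0.051948)
I = -3/10 (I = 3*(-⅒) = -3/10 ≈ -0.30000)
g(v, m) = 7/6 (g(v, m) = (⅙)*7 = 7/6)
h(k, F) = 6 + F + k (h(k, F) = (F + k) + 6 = 6 + F + k)
(g(-10, 11) + S)*h(-7, I) = (7/6 + 4/77)*(6 - 3/10 - 7) = (563/462)*(-13/10) = -7319/4620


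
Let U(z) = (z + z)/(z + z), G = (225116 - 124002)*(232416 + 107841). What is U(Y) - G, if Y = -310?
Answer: -34404746297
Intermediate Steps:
G = 34404746298 (G = 101114*340257 = 34404746298)
U(z) = 1 (U(z) = (2*z)/((2*z)) = (2*z)*(1/(2*z)) = 1)
U(Y) - G = 1 - 1*34404746298 = 1 - 34404746298 = -34404746297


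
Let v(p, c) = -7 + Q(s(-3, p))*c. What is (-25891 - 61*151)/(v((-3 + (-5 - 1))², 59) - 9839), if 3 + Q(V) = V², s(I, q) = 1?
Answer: 17551/4982 ≈ 3.5229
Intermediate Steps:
Q(V) = -3 + V²
v(p, c) = -7 - 2*c (v(p, c) = -7 + (-3 + 1²)*c = -7 + (-3 + 1)*c = -7 - 2*c)
(-25891 - 61*151)/(v((-3 + (-5 - 1))², 59) - 9839) = (-25891 - 61*151)/((-7 - 2*59) - 9839) = (-25891 - 9211)/((-7 - 118) - 9839) = -35102/(-125 - 9839) = -35102/(-9964) = -35102*(-1/9964) = 17551/4982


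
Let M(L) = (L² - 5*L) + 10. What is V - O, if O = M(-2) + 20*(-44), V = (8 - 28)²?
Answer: 1256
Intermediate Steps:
M(L) = 10 + L² - 5*L
V = 400 (V = (-20)² = 400)
O = -856 (O = (10 + (-2)² - 5*(-2)) + 20*(-44) = (10 + 4 + 10) - 880 = 24 - 880 = -856)
V - O = 400 - 1*(-856) = 400 + 856 = 1256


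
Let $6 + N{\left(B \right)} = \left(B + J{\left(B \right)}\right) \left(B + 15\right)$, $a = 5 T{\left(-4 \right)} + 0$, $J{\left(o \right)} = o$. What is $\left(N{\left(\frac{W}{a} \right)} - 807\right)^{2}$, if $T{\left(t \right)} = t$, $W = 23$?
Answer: $\frac{28551198841}{40000} \approx 7.1378 \cdot 10^{5}$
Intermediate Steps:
$a = -20$ ($a = 5 \left(-4\right) + 0 = -20 + 0 = -20$)
$N{\left(B \right)} = -6 + 2 B \left(15 + B\right)$ ($N{\left(B \right)} = -6 + \left(B + B\right) \left(B + 15\right) = -6 + 2 B \left(15 + B\right)$)
$\left(N{\left(\frac{W}{a} \right)} - 807\right)^{2} = \left(\left(-6 + 2 \left(\frac{23}{-20}\right)^{2} + 30 \frac{23}{-20}\right) - 807\right)^{2} = \left(\left(-6 + 2 \left(23 \left(- \frac{1}{20}\right)\right)^{2} + 30 \cdot 23 \left(- \frac{1}{20}\right)\right) - 807\right)^{2} = \left(\left(-6 + 2 \left(- \frac{23}{20}\right)^{2} + 30 \left(- \frac{23}{20}\right)\right) - 807\right)^{2} = \left(\left(-6 + 2 \cdot \frac{529}{400} - \frac{69}{2}\right) - 807\right)^{2} = \left(\left(-6 + \frac{529}{200} - \frac{69}{2}\right) - 807\right)^{2} = \left(- \frac{7571}{200} - 807\right)^{2} = \left(- \frac{168971}{200}\right)^{2} = \frac{28551198841}{40000}$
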